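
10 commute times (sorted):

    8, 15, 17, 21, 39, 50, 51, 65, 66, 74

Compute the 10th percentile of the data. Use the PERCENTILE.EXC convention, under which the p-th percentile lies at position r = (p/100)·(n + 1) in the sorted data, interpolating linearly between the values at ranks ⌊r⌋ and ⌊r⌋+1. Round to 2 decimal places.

n = 10.
r = (10/100)·(10 + 1) = 1.1.
Rank 1 is 8 and rank 2 is 15.
Interpolate: 8 + 0.1·(15 − 8) = 8 + 0.1·7 = 8.7.

8.70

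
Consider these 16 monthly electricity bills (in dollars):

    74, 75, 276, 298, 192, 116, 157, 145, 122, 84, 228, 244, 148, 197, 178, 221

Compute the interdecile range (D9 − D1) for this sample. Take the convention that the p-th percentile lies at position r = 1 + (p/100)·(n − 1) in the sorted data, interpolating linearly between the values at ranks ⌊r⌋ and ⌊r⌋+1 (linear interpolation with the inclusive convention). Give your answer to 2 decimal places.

180.50

Sorted: 74, 75, 84, 116, 122, 145, 148, 157, 178, 192, 197, 221, 228, 244, 276, 298.
n = 16.
P10: r = 2.5; ranks 2–3 are 75, 84; interpolating gives 79.5.
P90: r = 14.5; ranks 14–15 are 244, 276; interpolating gives 260.
Difference: 260 − 79.5 = 180.5.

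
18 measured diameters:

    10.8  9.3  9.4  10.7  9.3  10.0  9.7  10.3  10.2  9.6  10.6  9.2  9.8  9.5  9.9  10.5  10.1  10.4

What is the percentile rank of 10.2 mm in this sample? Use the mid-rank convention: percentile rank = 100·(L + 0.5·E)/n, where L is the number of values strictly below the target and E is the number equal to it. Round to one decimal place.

Sorted: 9.2, 9.3, 9.3, 9.4, 9.5, 9.6, 9.7, 9.8, 9.9, 10.0, 10.1, 10.2, 10.3, 10.4, 10.5, 10.6, 10.7, 10.8.
Count below 10.2: L = 11; count equal: E = 1; n = 18.
Percentile rank = 100·(11 + 0.5·1)/18 = 100·11.5/18 = 63.89.

63.9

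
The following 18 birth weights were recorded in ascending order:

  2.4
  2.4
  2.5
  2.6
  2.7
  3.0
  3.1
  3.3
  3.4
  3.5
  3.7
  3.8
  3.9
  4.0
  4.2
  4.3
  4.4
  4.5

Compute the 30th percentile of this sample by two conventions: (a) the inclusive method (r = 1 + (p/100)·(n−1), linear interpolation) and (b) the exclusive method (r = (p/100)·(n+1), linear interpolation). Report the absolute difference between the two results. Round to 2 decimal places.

0.10

n = 18.
(a) r = 6.1; between ranks 6 (3.0) and 7 (3.1): 3.01.
(b) r = 5.7; between ranks 5 (2.7) and 6 (3.0): 2.91.
|3.01 − 2.91| = 0.1.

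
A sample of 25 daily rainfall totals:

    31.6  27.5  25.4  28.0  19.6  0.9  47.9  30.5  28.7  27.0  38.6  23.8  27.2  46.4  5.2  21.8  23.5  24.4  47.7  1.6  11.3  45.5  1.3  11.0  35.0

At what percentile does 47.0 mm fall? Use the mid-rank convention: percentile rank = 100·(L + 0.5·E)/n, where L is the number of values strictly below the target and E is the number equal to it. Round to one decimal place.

92.0

Sorted: 0.9, 1.3, 1.6, 5.2, 11.0, 11.3, 19.6, 21.8, 23.5, 23.8, 24.4, 25.4, 27.0, 27.2, 27.5, 28.0, 28.7, 30.5, 31.6, 35.0, 38.6, 45.5, 46.4, 47.7, 47.9.
Count below 47.0: L = 23; count equal: E = 0; n = 25.
Percentile rank = 100·(23 + 0.5·0)/25 = 100·23/25 = 92.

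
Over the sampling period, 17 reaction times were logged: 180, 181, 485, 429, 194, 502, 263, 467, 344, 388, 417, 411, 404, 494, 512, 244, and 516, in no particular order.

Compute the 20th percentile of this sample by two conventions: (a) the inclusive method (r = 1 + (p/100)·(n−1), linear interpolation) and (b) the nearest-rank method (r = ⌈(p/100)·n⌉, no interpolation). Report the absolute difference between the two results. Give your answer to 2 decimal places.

3.80

Sorted: 180, 181, 194, 244, 263, 344, 388, 404, 411, 417, 429, 467, 485, 494, 502, 512, 516.
n = 17.
(a) r = 4.2; between ranks 4 (244) and 5 (263): 247.8.
(b) the nearest-rank method: rank 4 → 244.
|247.8 − 244| = 3.8.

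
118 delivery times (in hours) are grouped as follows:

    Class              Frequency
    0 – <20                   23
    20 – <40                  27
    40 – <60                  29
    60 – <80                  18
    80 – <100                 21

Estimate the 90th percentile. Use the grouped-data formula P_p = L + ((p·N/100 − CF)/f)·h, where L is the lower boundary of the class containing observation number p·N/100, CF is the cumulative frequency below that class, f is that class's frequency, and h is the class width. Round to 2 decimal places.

88.76

N = 118; target position k = 90/100 · 118 = 106.2.
Cumulative frequencies: 23, 50, 79, 97, 118.
Observation 106.2 falls in the class 80 – <100.
L = 80, CF = 97, f = 21, h = 20.
P90 = 80 + ((106.2 − 97)/21)·20 = 80 + 8.7619 = 88.7619.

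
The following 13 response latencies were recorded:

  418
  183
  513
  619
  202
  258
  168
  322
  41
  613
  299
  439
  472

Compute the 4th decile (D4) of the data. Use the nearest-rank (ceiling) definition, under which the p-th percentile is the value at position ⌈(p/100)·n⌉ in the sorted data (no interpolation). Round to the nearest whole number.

299

Sorted: 41, 168, 183, 202, 258, 299, 322, 418, 439, 472, 513, 613, 619.
n = 13.
Position = ⌈40/100 · 13⌉ = ⌈5.2⌉ = 6.
The value at rank 6 is 299.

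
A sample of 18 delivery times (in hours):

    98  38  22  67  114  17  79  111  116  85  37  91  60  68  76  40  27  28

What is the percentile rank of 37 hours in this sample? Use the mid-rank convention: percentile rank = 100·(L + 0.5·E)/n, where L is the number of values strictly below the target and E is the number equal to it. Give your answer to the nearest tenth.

25.0

Sorted: 17, 22, 27, 28, 37, 38, 40, 60, 67, 68, 76, 79, 85, 91, 98, 111, 114, 116.
Count below 37: L = 4; count equal: E = 1; n = 18.
Percentile rank = 100·(4 + 0.5·1)/18 = 100·4.5/18 = 25.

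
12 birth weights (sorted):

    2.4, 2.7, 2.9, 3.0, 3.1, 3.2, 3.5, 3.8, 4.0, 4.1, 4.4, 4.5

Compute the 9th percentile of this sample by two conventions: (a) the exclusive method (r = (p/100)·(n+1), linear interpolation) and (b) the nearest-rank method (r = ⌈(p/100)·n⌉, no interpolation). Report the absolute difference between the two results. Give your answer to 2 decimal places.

0.25

n = 12.
(a) r = 1.17; between ranks 1 (2.4) and 2 (2.7): 2.451.
(b) the nearest-rank method: rank 2 → 2.7.
|2.451 − 2.7| = 0.249.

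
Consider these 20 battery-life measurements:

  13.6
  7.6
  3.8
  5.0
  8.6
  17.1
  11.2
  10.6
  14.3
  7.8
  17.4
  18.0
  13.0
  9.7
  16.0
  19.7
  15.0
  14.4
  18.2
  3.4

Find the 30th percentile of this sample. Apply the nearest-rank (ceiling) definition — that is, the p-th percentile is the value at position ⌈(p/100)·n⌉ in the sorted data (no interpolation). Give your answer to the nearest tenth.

8.6

Sorted: 3.4, 3.8, 5.0, 7.6, 7.8, 8.6, 9.7, 10.6, 11.2, 13.0, 13.6, 14.3, 14.4, 15.0, 16.0, 17.1, 17.4, 18.0, 18.2, 19.7.
n = 20.
Position = ⌈30/100 · 20⌉ = ⌈6⌉ = 6.
The value at rank 6 is 8.6.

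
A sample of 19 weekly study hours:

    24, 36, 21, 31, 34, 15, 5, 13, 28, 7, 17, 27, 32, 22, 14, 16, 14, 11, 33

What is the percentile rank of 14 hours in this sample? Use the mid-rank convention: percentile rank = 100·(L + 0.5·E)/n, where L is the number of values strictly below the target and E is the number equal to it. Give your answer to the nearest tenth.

Sorted: 5, 7, 11, 13, 14, 14, 15, 16, 17, 21, 22, 24, 27, 28, 31, 32, 33, 34, 36.
Count below 14: L = 4; count equal: E = 2; n = 19.
Percentile rank = 100·(4 + 0.5·2)/19 = 100·5/19 = 26.32.

26.3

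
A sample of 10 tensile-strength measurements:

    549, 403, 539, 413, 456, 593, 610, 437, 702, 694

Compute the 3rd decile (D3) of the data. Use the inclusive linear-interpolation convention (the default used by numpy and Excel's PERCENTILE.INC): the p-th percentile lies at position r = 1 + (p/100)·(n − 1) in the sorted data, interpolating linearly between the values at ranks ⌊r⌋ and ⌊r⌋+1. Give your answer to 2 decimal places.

Sorted: 403, 413, 437, 456, 539, 549, 593, 610, 694, 702.
n = 10.
r = 1 + (30/100)·(10 − 1) = 1 + 2.7 = 3.7.
Rank 3 is 437 and rank 4 is 456.
Interpolate: 437 + 0.7·(456 − 437) = 437 + 0.7·19 = 450.3.

450.30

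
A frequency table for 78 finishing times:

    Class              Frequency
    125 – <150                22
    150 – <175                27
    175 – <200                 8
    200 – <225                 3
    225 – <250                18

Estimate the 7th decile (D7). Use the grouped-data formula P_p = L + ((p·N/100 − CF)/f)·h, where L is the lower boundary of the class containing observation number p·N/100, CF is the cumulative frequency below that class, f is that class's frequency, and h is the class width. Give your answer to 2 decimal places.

N = 78; target position k = 70/100 · 78 = 54.6.
Cumulative frequencies: 22, 49, 57, 60, 78.
Observation 54.6 falls in the class 175 – <200.
L = 175, CF = 49, f = 8, h = 25.
P70 = 175 + ((54.6 − 49)/8)·25 = 175 + 17.5 = 192.5.

192.50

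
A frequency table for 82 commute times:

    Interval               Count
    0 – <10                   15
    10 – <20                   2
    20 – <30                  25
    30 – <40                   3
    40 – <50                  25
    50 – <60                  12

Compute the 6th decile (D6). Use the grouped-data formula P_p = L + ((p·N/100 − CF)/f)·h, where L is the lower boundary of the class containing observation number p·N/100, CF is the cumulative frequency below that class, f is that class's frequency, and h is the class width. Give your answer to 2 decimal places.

N = 82; target position k = 60/100 · 82 = 49.2.
Cumulative frequencies: 15, 17, 42, 45, 70, 82.
Observation 49.2 falls in the class 40 – <50.
L = 40, CF = 45, f = 25, h = 10.
P60 = 40 + ((49.2 − 45)/25)·10 = 40 + 1.68 = 41.68.

41.68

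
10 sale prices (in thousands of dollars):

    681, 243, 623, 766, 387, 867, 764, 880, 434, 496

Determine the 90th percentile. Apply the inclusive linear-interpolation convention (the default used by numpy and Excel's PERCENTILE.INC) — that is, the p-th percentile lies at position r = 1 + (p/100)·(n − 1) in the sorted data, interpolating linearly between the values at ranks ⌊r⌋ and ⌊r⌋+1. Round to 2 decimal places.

868.30

Sorted: 243, 387, 434, 496, 623, 681, 764, 766, 867, 880.
n = 10.
r = 1 + (90/100)·(10 − 1) = 1 + 8.1 = 9.1.
Rank 9 is 867 and rank 10 is 880.
Interpolate: 867 + 0.1·(880 − 867) = 867 + 0.1·13 = 868.3.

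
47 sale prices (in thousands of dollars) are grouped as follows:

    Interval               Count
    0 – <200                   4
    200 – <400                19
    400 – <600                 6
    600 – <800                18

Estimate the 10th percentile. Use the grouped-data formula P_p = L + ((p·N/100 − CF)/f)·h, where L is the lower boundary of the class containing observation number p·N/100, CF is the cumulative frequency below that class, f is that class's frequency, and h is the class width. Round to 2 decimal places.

N = 47; target position k = 10/100 · 47 = 4.7.
Cumulative frequencies: 4, 23, 29, 47.
Observation 4.7 falls in the class 200 – <400.
L = 200, CF = 4, f = 19, h = 200.
P10 = 200 + ((4.7 − 4)/19)·200 = 200 + 7.36842 = 207.368.

207.37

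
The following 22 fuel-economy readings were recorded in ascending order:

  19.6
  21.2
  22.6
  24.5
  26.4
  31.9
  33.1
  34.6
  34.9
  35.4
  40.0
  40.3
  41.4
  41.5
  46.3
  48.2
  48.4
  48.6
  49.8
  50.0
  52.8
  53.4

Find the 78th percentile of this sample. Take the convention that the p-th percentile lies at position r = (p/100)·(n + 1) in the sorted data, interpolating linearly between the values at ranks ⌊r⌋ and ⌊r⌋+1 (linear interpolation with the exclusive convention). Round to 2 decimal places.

n = 22.
r = (78/100)·(22 + 1) = 17.94.
Rank 17 is 48.4 and rank 18 is 48.6.
Interpolate: 48.4 + 0.94·(48.6 − 48.4) = 48.4 + 0.94·0.2 = 48.588.

48.59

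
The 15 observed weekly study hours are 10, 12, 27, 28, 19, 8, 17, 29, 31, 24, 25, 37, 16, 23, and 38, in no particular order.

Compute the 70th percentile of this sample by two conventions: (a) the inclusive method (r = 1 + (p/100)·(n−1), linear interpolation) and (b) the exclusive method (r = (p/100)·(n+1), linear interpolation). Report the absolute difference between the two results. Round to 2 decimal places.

Sorted: 8, 10, 12, 16, 17, 19, 23, 24, 25, 27, 28, 29, 31, 37, 38.
n = 15.
(a) r = 10.8; between ranks 10 (27) and 11 (28): 27.8.
(b) r = 11.2; between ranks 11 (28) and 12 (29): 28.2.
|27.8 − 28.2| = 0.4.

0.40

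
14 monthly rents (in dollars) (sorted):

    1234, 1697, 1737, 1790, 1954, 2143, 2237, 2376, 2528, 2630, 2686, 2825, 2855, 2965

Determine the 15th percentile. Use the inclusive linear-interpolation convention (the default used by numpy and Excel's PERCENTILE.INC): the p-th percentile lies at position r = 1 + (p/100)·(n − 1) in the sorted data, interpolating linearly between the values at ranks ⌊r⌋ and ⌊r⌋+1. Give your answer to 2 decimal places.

n = 14.
r = 1 + (15/100)·(14 − 1) = 1 + 1.95 = 2.95.
Rank 2 is 1697 and rank 3 is 1737.
Interpolate: 1697 + 0.95·(1737 − 1697) = 1697 + 0.95·40 = 1735.

1735.00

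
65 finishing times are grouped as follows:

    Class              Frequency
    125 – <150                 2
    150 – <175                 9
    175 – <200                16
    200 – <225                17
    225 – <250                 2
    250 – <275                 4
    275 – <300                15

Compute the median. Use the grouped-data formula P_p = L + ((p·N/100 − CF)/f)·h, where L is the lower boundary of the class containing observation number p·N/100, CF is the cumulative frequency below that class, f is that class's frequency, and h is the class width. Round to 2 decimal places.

208.09

N = 65; target position k = 50/100 · 65 = 32.5.
Cumulative frequencies: 2, 11, 27, 44, 46, 50, 65.
Observation 32.5 falls in the class 200 – <225.
L = 200, CF = 27, f = 17, h = 25.
P50 = 200 + ((32.5 − 27)/17)·25 = 200 + 8.08824 = 208.088.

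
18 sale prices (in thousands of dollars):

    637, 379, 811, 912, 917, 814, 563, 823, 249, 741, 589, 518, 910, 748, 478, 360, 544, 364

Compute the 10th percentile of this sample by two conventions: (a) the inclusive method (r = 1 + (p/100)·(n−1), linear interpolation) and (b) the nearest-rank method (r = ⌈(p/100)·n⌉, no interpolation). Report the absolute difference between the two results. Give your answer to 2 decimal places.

Sorted: 249, 360, 364, 379, 478, 518, 544, 563, 589, 637, 741, 748, 811, 814, 823, 910, 912, 917.
n = 18.
(a) r = 2.7; between ranks 2 (360) and 3 (364): 362.8.
(b) the nearest-rank method: rank 2 → 360.
|362.8 − 360| = 2.8.

2.80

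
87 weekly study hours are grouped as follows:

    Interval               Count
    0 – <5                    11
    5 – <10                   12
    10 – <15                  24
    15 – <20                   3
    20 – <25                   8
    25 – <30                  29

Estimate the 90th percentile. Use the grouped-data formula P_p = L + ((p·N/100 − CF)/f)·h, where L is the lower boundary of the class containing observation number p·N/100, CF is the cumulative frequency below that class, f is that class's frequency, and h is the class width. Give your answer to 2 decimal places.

N = 87; target position k = 90/100 · 87 = 78.3.
Cumulative frequencies: 11, 23, 47, 50, 58, 87.
Observation 78.3 falls in the class 25 – <30.
L = 25, CF = 58, f = 29, h = 5.
P90 = 25 + ((78.3 − 58)/29)·5 = 25 + 3.5 = 28.5.

28.50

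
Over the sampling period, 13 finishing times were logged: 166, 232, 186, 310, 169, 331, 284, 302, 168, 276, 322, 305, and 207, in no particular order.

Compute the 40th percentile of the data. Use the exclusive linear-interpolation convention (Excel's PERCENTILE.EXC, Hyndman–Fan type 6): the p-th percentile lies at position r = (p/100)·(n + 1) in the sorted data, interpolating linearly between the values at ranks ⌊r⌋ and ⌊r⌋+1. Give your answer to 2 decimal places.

Sorted: 166, 168, 169, 186, 207, 232, 276, 284, 302, 305, 310, 322, 331.
n = 13.
r = (40/100)·(13 + 1) = 5.6.
Rank 5 is 207 and rank 6 is 232.
Interpolate: 207 + 0.6·(232 − 207) = 207 + 0.6·25 = 222.

222.00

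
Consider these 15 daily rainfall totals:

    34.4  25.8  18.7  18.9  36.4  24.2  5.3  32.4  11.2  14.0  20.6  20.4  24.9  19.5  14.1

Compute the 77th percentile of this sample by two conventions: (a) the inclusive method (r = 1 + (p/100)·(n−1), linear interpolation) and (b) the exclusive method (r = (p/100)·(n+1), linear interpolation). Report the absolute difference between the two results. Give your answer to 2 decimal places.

Sorted: 5.3, 11.2, 14.0, 14.1, 18.7, 18.9, 19.5, 20.4, 20.6, 24.2, 24.9, 25.8, 32.4, 34.4, 36.4.
n = 15.
(a) r = 11.78; between ranks 11 (24.9) and 12 (25.8): 25.602.
(b) r = 12.32; between ranks 12 (25.8) and 13 (32.4): 27.912.
|25.602 − 27.912| = 2.31.

2.31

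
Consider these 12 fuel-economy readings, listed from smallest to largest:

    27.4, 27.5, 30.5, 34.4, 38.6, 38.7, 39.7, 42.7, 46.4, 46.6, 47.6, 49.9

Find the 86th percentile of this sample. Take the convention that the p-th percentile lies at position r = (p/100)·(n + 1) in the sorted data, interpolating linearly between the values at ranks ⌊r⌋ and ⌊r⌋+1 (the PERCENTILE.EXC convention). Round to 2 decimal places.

n = 12.
r = (86/100)·(12 + 1) = 11.18.
Rank 11 is 47.6 and rank 12 is 49.9.
Interpolate: 47.6 + 0.18·(49.9 − 47.6) = 47.6 + 0.18·2.3 = 48.014.

48.01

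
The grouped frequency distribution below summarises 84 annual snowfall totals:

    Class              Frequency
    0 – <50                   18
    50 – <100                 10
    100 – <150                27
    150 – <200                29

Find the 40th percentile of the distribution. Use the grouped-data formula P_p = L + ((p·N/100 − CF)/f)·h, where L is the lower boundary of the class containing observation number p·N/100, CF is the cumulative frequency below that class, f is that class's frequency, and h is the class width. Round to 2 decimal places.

N = 84; target position k = 40/100 · 84 = 33.6.
Cumulative frequencies: 18, 28, 55, 84.
Observation 33.6 falls in the class 100 – <150.
L = 100, CF = 28, f = 27, h = 50.
P40 = 100 + ((33.6 − 28)/27)·50 = 100 + 10.3704 = 110.37.

110.37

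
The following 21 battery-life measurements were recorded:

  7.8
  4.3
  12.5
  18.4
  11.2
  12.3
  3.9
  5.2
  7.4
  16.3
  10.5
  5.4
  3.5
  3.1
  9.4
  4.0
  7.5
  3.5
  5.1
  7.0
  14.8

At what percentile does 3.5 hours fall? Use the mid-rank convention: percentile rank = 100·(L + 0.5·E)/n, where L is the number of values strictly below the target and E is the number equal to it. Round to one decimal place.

9.5

Sorted: 3.1, 3.5, 3.5, 3.9, 4.0, 4.3, 5.1, 5.2, 5.4, 7.0, 7.4, 7.5, 7.8, 9.4, 10.5, 11.2, 12.3, 12.5, 14.8, 16.3, 18.4.
Count below 3.5: L = 1; count equal: E = 2; n = 21.
Percentile rank = 100·(1 + 0.5·2)/21 = 100·2/21 = 9.524.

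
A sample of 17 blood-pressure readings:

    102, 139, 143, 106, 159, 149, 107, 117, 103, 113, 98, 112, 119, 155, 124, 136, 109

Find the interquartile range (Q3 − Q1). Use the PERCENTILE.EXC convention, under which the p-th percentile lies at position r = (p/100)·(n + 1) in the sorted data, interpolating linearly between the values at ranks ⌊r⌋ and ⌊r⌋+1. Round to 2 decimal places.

Sorted: 98, 102, 103, 106, 107, 109, 112, 113, 117, 119, 124, 136, 139, 143, 149, 155, 159.
n = 17.
P25: r = 4.5; ranks 4–5 are 106, 107; interpolating gives 106.5.
P75: r = 13.5; ranks 13–14 are 139, 143; interpolating gives 141.
Difference: 141 − 106.5 = 34.5.

34.50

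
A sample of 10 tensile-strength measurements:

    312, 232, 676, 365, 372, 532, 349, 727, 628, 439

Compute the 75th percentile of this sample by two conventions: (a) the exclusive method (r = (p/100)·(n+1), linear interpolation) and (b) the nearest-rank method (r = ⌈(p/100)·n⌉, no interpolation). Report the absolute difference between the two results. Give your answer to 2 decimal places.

Sorted: 232, 312, 349, 365, 372, 439, 532, 628, 676, 727.
n = 10.
(a) r = 8.25; between ranks 8 (628) and 9 (676): 640.
(b) the nearest-rank method: rank 8 → 628.
|640 − 628| = 12.

12.00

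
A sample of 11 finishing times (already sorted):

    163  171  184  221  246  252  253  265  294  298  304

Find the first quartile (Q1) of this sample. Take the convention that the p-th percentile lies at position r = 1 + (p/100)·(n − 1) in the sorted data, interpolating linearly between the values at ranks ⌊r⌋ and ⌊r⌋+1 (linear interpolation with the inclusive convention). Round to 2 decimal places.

n = 11.
r = 1 + (25/100)·(11 − 1) = 1 + 2.5 = 3.5.
Rank 3 is 184 and rank 4 is 221.
Interpolate: 184 + 0.5·(221 − 184) = 184 + 0.5·37 = 202.5.

202.50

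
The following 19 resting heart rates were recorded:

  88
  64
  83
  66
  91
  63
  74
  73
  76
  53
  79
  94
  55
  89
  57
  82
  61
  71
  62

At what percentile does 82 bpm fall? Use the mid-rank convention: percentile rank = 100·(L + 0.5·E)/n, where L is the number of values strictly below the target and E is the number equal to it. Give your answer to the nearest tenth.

71.1

Sorted: 53, 55, 57, 61, 62, 63, 64, 66, 71, 73, 74, 76, 79, 82, 83, 88, 89, 91, 94.
Count below 82: L = 13; count equal: E = 1; n = 19.
Percentile rank = 100·(13 + 0.5·1)/19 = 100·13.5/19 = 71.05.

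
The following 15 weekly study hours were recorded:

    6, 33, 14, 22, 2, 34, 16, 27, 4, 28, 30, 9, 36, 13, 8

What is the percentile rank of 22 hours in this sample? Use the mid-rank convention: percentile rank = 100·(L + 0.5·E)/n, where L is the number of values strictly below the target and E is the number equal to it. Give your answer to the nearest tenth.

56.7

Sorted: 2, 4, 6, 8, 9, 13, 14, 16, 22, 27, 28, 30, 33, 34, 36.
Count below 22: L = 8; count equal: E = 1; n = 15.
Percentile rank = 100·(8 + 0.5·1)/15 = 100·8.5/15 = 56.67.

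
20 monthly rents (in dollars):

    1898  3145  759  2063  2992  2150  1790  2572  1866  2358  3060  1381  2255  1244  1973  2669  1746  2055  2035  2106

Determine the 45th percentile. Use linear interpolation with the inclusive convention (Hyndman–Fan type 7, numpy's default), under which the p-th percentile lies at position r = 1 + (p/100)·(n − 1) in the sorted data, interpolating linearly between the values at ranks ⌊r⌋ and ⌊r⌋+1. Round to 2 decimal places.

Sorted: 759, 1244, 1381, 1746, 1790, 1866, 1898, 1973, 2035, 2055, 2063, 2106, 2150, 2255, 2358, 2572, 2669, 2992, 3060, 3145.
n = 20.
r = 1 + (45/100)·(20 − 1) = 1 + 8.55 = 9.55.
Rank 9 is 2035 and rank 10 is 2055.
Interpolate: 2035 + 0.55·(2055 − 2035) = 2035 + 0.55·20 = 2046.

2046.00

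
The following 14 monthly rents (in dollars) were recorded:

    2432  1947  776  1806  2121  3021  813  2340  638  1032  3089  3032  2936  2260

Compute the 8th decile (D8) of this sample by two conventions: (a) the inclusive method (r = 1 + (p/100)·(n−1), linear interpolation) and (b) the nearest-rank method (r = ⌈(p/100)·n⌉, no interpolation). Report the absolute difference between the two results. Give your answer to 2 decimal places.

Sorted: 638, 776, 813, 1032, 1806, 1947, 2121, 2260, 2340, 2432, 2936, 3021, 3032, 3089.
n = 14.
(a) r = 11.4; between ranks 11 (2936) and 12 (3021): 2970.
(b) the nearest-rank method: rank 12 → 3021.
|2970 − 3021| = 51.

51.00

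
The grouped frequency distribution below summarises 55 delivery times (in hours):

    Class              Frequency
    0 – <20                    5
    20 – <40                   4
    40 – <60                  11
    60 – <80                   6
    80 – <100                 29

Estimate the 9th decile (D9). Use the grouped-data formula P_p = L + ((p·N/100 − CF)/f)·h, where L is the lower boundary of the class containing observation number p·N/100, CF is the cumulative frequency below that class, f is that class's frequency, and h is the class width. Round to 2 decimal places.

96.21

N = 55; target position k = 90/100 · 55 = 49.5.
Cumulative frequencies: 5, 9, 20, 26, 55.
Observation 49.5 falls in the class 80 – <100.
L = 80, CF = 26, f = 29, h = 20.
P90 = 80 + ((49.5 − 26)/29)·20 = 80 + 16.2069 = 96.2069.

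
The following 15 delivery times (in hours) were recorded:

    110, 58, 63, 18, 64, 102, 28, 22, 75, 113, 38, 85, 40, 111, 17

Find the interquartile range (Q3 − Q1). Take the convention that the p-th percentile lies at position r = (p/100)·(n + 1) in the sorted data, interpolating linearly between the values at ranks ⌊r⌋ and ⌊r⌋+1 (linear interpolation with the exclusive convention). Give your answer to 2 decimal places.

Sorted: 17, 18, 22, 28, 38, 40, 58, 63, 64, 75, 85, 102, 110, 111, 113.
n = 15.
P25: r = 4 (integer) → 28.
P75: r = 12 (integer) → 102.
Difference: 102 − 28 = 74.

74.00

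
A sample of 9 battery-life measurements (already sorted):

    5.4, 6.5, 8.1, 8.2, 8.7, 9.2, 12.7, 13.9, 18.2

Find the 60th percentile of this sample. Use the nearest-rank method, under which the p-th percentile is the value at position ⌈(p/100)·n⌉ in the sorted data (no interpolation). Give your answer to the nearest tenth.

9.2

n = 9.
Position = ⌈60/100 · 9⌉ = ⌈5.4⌉ = 6.
The value at rank 6 is 9.2.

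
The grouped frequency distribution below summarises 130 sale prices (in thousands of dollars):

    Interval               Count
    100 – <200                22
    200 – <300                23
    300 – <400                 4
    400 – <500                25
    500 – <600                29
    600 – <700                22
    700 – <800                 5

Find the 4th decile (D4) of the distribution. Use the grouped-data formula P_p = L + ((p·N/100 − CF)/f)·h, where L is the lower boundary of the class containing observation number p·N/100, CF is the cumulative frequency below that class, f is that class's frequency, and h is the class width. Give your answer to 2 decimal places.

412.00

N = 130; target position k = 40/100 · 130 = 52.
Cumulative frequencies: 22, 45, 49, 74, 103, 125, 130.
Observation 52 falls in the class 400 – <500.
L = 400, CF = 49, f = 25, h = 100.
P40 = 400 + ((52 − 49)/25)·100 = 400 + 12 = 412.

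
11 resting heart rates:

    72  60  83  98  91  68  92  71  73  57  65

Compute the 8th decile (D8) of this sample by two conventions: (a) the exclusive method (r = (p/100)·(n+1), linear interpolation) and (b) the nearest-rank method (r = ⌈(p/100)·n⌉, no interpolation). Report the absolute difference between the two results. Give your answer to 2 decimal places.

Sorted: 57, 60, 65, 68, 71, 72, 73, 83, 91, 92, 98.
n = 11.
(a) r = 9.6; between ranks 9 (91) and 10 (92): 91.6.
(b) the nearest-rank method: rank 9 → 91.
|91.6 − 91| = 0.6.

0.60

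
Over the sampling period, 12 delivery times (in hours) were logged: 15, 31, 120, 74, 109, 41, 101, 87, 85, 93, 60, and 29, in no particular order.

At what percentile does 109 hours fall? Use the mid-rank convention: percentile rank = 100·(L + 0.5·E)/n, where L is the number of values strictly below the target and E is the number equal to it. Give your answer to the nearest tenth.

87.5

Sorted: 15, 29, 31, 41, 60, 74, 85, 87, 93, 101, 109, 120.
Count below 109: L = 10; count equal: E = 1; n = 12.
Percentile rank = 100·(10 + 0.5·1)/12 = 100·10.5/12 = 87.5.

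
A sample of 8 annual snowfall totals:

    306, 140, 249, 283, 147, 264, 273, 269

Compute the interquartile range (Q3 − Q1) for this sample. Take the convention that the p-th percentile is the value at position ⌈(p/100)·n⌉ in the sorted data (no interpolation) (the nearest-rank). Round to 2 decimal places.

126.00

Sorted: 140, 147, 249, 264, 269, 273, 283, 306.
n = 8.
P25: rank ⌈25/100·8⌉ = 2 → 147.
P75: rank ⌈75/100·8⌉ = 6 → 273.
Difference: 273 − 147 = 126.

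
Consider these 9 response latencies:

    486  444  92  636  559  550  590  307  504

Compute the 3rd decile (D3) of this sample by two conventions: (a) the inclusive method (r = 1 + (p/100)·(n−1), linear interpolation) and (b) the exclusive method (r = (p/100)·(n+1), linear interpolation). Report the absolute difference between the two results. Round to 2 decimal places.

Sorted: 92, 307, 444, 486, 504, 550, 559, 590, 636.
n = 9.
(a) r = 3.4; between ranks 3 (444) and 4 (486): 460.8.
(b) r = 3 → value at rank 3 = 444.
|460.8 − 444| = 16.8.

16.80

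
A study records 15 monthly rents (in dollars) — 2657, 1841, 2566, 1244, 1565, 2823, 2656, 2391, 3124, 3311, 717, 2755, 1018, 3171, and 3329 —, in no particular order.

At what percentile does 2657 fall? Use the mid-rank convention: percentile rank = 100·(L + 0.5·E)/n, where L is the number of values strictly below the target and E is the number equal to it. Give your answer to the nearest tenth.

56.7

Sorted: 717, 1018, 1244, 1565, 1841, 2391, 2566, 2656, 2657, 2755, 2823, 3124, 3171, 3311, 3329.
Count below 2657: L = 8; count equal: E = 1; n = 15.
Percentile rank = 100·(8 + 0.5·1)/15 = 100·8.5/15 = 56.67.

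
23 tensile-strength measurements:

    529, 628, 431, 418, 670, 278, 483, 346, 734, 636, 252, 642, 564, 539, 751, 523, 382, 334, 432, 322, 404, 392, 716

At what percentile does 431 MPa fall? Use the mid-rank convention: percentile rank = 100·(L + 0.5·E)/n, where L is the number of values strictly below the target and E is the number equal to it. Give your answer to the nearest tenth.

41.3

Sorted: 252, 278, 322, 334, 346, 382, 392, 404, 418, 431, 432, 483, 523, 529, 539, 564, 628, 636, 642, 670, 716, 734, 751.
Count below 431: L = 9; count equal: E = 1; n = 23.
Percentile rank = 100·(9 + 0.5·1)/23 = 100·9.5/23 = 41.3.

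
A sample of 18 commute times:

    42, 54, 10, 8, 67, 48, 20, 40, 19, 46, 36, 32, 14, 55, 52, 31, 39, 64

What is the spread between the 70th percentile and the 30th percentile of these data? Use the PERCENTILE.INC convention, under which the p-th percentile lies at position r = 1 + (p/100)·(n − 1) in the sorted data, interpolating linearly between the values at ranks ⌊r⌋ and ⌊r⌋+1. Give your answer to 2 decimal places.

Sorted: 8, 10, 14, 19, 20, 31, 32, 36, 39, 40, 42, 46, 48, 52, 54, 55, 64, 67.
n = 18.
P30: r = 6.1; ranks 6–7 are 31, 32; interpolating gives 31.1.
P70: r = 12.9; ranks 12–13 are 46, 48; interpolating gives 47.8.
Difference: 47.8 − 31.1 = 16.7.

16.70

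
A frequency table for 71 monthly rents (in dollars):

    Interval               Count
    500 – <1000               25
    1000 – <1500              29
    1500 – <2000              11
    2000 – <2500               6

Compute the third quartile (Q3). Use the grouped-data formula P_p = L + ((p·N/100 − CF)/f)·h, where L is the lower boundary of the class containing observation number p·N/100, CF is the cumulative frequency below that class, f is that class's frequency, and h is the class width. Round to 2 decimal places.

N = 71; target position k = 75/100 · 71 = 53.25.
Cumulative frequencies: 25, 54, 65, 71.
Observation 53.25 falls in the class 1000 – <1500.
L = 1000, CF = 25, f = 29, h = 500.
P75 = 1000 + ((53.25 − 25)/29)·500 = 1000 + 487.069 = 1487.07.

1487.07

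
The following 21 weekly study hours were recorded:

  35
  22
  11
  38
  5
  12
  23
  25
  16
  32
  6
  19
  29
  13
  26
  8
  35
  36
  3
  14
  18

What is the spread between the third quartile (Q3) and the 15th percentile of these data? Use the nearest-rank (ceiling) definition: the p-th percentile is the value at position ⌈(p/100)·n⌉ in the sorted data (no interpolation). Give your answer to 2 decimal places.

Sorted: 3, 5, 6, 8, 11, 12, 13, 14, 16, 18, 19, 22, 23, 25, 26, 29, 32, 35, 35, 36, 38.
n = 21.
P15: rank ⌈15/100·21⌉ = 4 → 8.
P75: rank ⌈75/100·21⌉ = 16 → 29.
Difference: 29 − 8 = 21.

21.00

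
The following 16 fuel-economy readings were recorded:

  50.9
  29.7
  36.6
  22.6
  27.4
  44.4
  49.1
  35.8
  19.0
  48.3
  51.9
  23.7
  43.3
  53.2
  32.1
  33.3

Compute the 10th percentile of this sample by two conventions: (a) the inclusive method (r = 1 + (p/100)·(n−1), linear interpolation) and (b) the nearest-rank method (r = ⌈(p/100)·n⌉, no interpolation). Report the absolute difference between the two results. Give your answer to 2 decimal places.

Sorted: 19.0, 22.6, 23.7, 27.4, 29.7, 32.1, 33.3, 35.8, 36.6, 43.3, 44.4, 48.3, 49.1, 50.9, 51.9, 53.2.
n = 16.
(a) r = 2.5; between ranks 2 (22.6) and 3 (23.7): 23.15.
(b) the nearest-rank method: rank 2 → 22.6.
|23.15 − 22.6| = 0.55.

0.55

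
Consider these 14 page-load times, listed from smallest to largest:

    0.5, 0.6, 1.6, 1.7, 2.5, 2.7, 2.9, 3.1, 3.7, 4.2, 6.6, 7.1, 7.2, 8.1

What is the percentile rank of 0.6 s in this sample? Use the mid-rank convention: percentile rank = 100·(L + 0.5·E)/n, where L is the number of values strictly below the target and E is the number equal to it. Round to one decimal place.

Count below 0.6: L = 1; count equal: E = 1; n = 14.
Percentile rank = 100·(1 + 0.5·1)/14 = 100·1.5/14 = 10.71.

10.7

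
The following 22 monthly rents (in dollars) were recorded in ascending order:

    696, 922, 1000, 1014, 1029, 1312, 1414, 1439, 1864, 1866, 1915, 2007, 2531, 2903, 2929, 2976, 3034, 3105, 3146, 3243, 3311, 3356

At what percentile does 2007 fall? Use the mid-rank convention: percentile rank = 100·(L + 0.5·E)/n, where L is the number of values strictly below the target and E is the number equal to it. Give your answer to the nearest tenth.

52.3

Count below 2007: L = 11; count equal: E = 1; n = 22.
Percentile rank = 100·(11 + 0.5·1)/22 = 100·11.5/22 = 52.27.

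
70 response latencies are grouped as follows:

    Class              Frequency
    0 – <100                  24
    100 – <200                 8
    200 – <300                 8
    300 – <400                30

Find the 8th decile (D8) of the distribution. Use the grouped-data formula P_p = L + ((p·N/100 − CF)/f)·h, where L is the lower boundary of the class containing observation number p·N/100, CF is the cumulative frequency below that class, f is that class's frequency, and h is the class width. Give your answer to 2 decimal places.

353.33

N = 70; target position k = 80/100 · 70 = 56.
Cumulative frequencies: 24, 32, 40, 70.
Observation 56 falls in the class 300 – <400.
L = 300, CF = 40, f = 30, h = 100.
P80 = 300 + ((56 − 40)/30)·100 = 300 + 53.3333 = 353.333.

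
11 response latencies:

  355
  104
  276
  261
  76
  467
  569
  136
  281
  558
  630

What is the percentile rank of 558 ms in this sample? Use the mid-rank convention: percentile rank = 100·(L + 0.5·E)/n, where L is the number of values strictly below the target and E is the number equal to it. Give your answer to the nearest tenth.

Sorted: 76, 104, 136, 261, 276, 281, 355, 467, 558, 569, 630.
Count below 558: L = 8; count equal: E = 1; n = 11.
Percentile rank = 100·(8 + 0.5·1)/11 = 100·8.5/11 = 77.27.

77.3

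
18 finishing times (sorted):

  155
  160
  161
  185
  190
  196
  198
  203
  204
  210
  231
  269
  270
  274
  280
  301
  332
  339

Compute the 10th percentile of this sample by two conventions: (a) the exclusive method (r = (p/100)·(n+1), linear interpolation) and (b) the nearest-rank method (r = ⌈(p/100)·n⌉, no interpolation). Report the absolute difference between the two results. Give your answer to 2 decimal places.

0.50

n = 18.
(a) r = 1.9; between ranks 1 (155) and 2 (160): 159.5.
(b) the nearest-rank method: rank 2 → 160.
|159.5 − 160| = 0.5.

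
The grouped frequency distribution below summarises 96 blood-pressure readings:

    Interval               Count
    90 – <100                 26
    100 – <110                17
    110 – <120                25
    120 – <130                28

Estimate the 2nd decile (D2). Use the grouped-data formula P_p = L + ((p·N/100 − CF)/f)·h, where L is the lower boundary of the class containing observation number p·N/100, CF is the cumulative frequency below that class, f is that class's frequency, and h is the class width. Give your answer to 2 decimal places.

N = 96; target position k = 20/100 · 96 = 19.2.
Cumulative frequencies: 26, 43, 68, 96.
Observation 19.2 falls in the class 90 – <100.
L = 90, CF = 0, f = 26, h = 10.
P20 = 90 + ((19.2 − 0)/26)·10 = 90 + 7.38462 = 97.3846.

97.38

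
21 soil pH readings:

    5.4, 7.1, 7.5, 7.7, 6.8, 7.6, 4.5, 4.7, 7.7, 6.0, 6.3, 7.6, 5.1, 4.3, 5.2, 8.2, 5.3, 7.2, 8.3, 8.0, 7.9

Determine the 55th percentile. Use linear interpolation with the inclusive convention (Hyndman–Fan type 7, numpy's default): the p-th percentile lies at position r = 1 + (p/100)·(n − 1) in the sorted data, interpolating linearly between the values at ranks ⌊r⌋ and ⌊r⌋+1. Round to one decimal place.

7.2

Sorted: 4.3, 4.5, 4.7, 5.1, 5.2, 5.3, 5.4, 6.0, 6.3, 6.8, 7.1, 7.2, 7.5, 7.6, 7.6, 7.7, 7.7, 7.9, 8.0, 8.2, 8.3.
n = 21.
r = 1 + (55/100)·(21 − 1) = 1 + 11 = 12.
r is an integer, so P55 is the value at rank 12: 7.2.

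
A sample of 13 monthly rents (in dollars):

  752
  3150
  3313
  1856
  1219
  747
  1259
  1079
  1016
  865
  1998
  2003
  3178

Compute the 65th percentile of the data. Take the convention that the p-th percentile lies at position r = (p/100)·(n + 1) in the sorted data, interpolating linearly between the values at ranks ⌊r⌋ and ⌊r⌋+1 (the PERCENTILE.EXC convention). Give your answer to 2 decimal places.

Sorted: 747, 752, 865, 1016, 1079, 1219, 1259, 1856, 1998, 2003, 3150, 3178, 3313.
n = 13.
r = (65/100)·(13 + 1) = 9.1.
Rank 9 is 1998 and rank 10 is 2003.
Interpolate: 1998 + 0.1·(2003 − 1998) = 1998 + 0.1·5 = 1998.5.

1998.50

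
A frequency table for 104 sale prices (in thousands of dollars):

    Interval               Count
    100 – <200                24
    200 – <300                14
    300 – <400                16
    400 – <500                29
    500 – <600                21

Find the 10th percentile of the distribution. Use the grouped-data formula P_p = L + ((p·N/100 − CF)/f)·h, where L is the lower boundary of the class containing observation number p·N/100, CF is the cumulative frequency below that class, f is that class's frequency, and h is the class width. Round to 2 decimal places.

143.33

N = 104; target position k = 10/100 · 104 = 10.4.
Cumulative frequencies: 24, 38, 54, 83, 104.
Observation 10.4 falls in the class 100 – <200.
L = 100, CF = 0, f = 24, h = 100.
P10 = 100 + ((10.4 − 0)/24)·100 = 100 + 43.3333 = 143.333.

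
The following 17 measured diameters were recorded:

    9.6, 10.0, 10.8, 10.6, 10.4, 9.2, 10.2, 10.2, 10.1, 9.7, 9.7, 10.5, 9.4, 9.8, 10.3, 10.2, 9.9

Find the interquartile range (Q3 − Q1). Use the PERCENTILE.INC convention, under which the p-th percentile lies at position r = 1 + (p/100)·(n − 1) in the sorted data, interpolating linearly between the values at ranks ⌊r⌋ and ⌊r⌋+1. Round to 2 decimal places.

Sorted: 9.2, 9.4, 9.6, 9.7, 9.7, 9.8, 9.9, 10.0, 10.1, 10.2, 10.2, 10.2, 10.3, 10.4, 10.5, 10.6, 10.8.
n = 17.
P25: r = 5 (integer) → 9.7.
P75: r = 13 (integer) → 10.3.
Difference: 10.3 − 9.7 = 0.6.

0.60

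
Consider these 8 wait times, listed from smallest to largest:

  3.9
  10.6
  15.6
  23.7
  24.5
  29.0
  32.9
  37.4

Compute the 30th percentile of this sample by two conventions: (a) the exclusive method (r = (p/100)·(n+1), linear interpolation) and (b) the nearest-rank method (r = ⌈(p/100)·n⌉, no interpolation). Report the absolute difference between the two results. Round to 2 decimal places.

n = 8.
(a) r = 2.7; between ranks 2 (10.6) and 3 (15.6): 14.1.
(b) the nearest-rank method: rank 3 → 15.6.
|14.1 − 15.6| = 1.5.

1.50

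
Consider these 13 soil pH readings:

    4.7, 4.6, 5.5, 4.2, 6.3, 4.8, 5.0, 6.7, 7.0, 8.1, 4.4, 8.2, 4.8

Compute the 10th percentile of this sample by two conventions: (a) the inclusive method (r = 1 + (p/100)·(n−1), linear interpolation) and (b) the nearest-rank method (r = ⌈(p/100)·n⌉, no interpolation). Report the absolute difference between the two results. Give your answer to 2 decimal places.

Sorted: 4.2, 4.4, 4.6, 4.7, 4.8, 4.8, 5.0, 5.5, 6.3, 6.7, 7.0, 8.1, 8.2.
n = 13.
(a) r = 2.2; between ranks 2 (4.4) and 3 (4.6): 4.44.
(b) the nearest-rank method: rank 2 → 4.4.
|4.44 − 4.4| = 0.04.

0.04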